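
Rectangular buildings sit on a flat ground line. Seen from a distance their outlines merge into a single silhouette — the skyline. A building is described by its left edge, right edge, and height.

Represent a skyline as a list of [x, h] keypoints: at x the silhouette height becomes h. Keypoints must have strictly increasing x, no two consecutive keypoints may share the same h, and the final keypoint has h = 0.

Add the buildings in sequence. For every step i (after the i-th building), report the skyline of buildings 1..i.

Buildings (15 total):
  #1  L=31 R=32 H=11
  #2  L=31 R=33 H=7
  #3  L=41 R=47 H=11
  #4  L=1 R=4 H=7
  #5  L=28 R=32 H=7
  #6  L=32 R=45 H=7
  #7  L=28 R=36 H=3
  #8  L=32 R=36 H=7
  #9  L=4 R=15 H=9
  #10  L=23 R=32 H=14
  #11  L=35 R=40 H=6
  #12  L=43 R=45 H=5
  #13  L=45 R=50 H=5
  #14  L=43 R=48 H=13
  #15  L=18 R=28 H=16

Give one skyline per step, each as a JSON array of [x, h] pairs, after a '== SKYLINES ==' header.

== SKYLINES ==
[[31,11],[32,0]]
[[31,11],[32,7],[33,0]]
[[31,11],[32,7],[33,0],[41,11],[47,0]]
[[1,7],[4,0],[31,11],[32,7],[33,0],[41,11],[47,0]]
[[1,7],[4,0],[28,7],[31,11],[32,7],[33,0],[41,11],[47,0]]
[[1,7],[4,0],[28,7],[31,11],[32,7],[41,11],[47,0]]
[[1,7],[4,0],[28,7],[31,11],[32,7],[41,11],[47,0]]
[[1,7],[4,0],[28,7],[31,11],[32,7],[41,11],[47,0]]
[[1,7],[4,9],[15,0],[28,7],[31,11],[32,7],[41,11],[47,0]]
[[1,7],[4,9],[15,0],[23,14],[32,7],[41,11],[47,0]]
[[1,7],[4,9],[15,0],[23,14],[32,7],[41,11],[47,0]]
[[1,7],[4,9],[15,0],[23,14],[32,7],[41,11],[47,0]]
[[1,7],[4,9],[15,0],[23,14],[32,7],[41,11],[47,5],[50,0]]
[[1,7],[4,9],[15,0],[23,14],[32,7],[41,11],[43,13],[48,5],[50,0]]
[[1,7],[4,9],[15,0],[18,16],[28,14],[32,7],[41,11],[43,13],[48,5],[50,0]]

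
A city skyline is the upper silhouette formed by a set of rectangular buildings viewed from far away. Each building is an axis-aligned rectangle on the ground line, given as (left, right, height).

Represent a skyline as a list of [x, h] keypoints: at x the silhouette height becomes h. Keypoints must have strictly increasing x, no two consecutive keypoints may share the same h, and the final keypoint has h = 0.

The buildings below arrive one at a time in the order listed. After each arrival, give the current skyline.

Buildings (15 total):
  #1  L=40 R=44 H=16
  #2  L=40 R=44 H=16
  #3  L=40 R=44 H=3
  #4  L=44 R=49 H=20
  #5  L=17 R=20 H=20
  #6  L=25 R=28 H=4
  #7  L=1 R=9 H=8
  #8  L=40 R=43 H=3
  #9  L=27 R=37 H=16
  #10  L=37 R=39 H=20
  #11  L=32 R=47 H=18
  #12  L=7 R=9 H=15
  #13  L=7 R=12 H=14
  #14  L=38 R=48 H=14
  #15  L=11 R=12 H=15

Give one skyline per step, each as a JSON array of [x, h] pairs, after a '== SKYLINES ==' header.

== SKYLINES ==
[[40,16],[44,0]]
[[40,16],[44,0]]
[[40,16],[44,0]]
[[40,16],[44,20],[49,0]]
[[17,20],[20,0],[40,16],[44,20],[49,0]]
[[17,20],[20,0],[25,4],[28,0],[40,16],[44,20],[49,0]]
[[1,8],[9,0],[17,20],[20,0],[25,4],[28,0],[40,16],[44,20],[49,0]]
[[1,8],[9,0],[17,20],[20,0],[25,4],[28,0],[40,16],[44,20],[49,0]]
[[1,8],[9,0],[17,20],[20,0],[25,4],[27,16],[37,0],[40,16],[44,20],[49,0]]
[[1,8],[9,0],[17,20],[20,0],[25,4],[27,16],[37,20],[39,0],[40,16],[44,20],[49,0]]
[[1,8],[9,0],[17,20],[20,0],[25,4],[27,16],[32,18],[37,20],[39,18],[44,20],[49,0]]
[[1,8],[7,15],[9,0],[17,20],[20,0],[25,4],[27,16],[32,18],[37,20],[39,18],[44,20],[49,0]]
[[1,8],[7,15],[9,14],[12,0],[17,20],[20,0],[25,4],[27,16],[32,18],[37,20],[39,18],[44,20],[49,0]]
[[1,8],[7,15],[9,14],[12,0],[17,20],[20,0],[25,4],[27,16],[32,18],[37,20],[39,18],[44,20],[49,0]]
[[1,8],[7,15],[9,14],[11,15],[12,0],[17,20],[20,0],[25,4],[27,16],[32,18],[37,20],[39,18],[44,20],[49,0]]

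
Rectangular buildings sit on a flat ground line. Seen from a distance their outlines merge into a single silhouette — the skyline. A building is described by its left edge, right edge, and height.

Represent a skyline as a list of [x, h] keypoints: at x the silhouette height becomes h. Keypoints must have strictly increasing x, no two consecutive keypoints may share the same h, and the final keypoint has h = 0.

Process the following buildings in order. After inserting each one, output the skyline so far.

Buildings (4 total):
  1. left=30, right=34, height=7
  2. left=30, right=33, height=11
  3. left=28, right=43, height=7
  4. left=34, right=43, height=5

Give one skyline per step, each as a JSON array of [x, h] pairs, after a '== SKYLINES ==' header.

== SKYLINES ==
[[30,7],[34,0]]
[[30,11],[33,7],[34,0]]
[[28,7],[30,11],[33,7],[43,0]]
[[28,7],[30,11],[33,7],[43,0]]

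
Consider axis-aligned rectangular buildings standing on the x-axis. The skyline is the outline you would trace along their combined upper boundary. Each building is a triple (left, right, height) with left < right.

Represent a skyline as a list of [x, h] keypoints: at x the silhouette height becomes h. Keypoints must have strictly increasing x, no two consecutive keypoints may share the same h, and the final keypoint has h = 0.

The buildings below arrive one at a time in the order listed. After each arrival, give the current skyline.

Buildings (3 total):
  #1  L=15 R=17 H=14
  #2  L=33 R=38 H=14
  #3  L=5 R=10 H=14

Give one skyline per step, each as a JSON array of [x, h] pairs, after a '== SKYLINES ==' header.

== SKYLINES ==
[[15,14],[17,0]]
[[15,14],[17,0],[33,14],[38,0]]
[[5,14],[10,0],[15,14],[17,0],[33,14],[38,0]]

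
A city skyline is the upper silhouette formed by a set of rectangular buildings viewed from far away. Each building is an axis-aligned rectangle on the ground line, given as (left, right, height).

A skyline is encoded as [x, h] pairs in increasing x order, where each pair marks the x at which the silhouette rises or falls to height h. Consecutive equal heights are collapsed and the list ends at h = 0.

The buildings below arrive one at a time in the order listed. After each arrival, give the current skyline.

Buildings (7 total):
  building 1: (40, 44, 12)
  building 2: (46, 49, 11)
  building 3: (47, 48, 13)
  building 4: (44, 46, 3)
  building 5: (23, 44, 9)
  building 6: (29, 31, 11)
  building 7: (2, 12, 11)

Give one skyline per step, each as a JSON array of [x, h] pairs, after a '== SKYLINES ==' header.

== SKYLINES ==
[[40,12],[44,0]]
[[40,12],[44,0],[46,11],[49,0]]
[[40,12],[44,0],[46,11],[47,13],[48,11],[49,0]]
[[40,12],[44,3],[46,11],[47,13],[48,11],[49,0]]
[[23,9],[40,12],[44,3],[46,11],[47,13],[48,11],[49,0]]
[[23,9],[29,11],[31,9],[40,12],[44,3],[46,11],[47,13],[48,11],[49,0]]
[[2,11],[12,0],[23,9],[29,11],[31,9],[40,12],[44,3],[46,11],[47,13],[48,11],[49,0]]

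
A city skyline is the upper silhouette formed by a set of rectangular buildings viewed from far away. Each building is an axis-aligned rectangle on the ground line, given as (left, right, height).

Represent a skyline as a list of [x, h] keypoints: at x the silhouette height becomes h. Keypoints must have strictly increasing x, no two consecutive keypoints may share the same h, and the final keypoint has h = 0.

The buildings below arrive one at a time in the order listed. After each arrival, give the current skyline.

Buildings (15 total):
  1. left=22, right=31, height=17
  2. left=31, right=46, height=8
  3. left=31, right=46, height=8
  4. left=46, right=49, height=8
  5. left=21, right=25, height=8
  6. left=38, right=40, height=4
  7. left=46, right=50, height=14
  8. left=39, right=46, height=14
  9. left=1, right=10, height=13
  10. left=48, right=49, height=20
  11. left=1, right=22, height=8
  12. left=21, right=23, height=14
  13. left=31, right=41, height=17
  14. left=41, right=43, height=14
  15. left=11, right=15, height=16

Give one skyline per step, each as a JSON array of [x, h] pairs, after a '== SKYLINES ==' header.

== SKYLINES ==
[[22,17],[31,0]]
[[22,17],[31,8],[46,0]]
[[22,17],[31,8],[46,0]]
[[22,17],[31,8],[49,0]]
[[21,8],[22,17],[31,8],[49,0]]
[[21,8],[22,17],[31,8],[49,0]]
[[21,8],[22,17],[31,8],[46,14],[50,0]]
[[21,8],[22,17],[31,8],[39,14],[50,0]]
[[1,13],[10,0],[21,8],[22,17],[31,8],[39,14],[50,0]]
[[1,13],[10,0],[21,8],[22,17],[31,8],[39,14],[48,20],[49,14],[50,0]]
[[1,13],[10,8],[22,17],[31,8],[39,14],[48,20],[49,14],[50,0]]
[[1,13],[10,8],[21,14],[22,17],[31,8],[39,14],[48,20],[49,14],[50,0]]
[[1,13],[10,8],[21,14],[22,17],[41,14],[48,20],[49,14],[50,0]]
[[1,13],[10,8],[21,14],[22,17],[41,14],[48,20],[49,14],[50,0]]
[[1,13],[10,8],[11,16],[15,8],[21,14],[22,17],[41,14],[48,20],[49,14],[50,0]]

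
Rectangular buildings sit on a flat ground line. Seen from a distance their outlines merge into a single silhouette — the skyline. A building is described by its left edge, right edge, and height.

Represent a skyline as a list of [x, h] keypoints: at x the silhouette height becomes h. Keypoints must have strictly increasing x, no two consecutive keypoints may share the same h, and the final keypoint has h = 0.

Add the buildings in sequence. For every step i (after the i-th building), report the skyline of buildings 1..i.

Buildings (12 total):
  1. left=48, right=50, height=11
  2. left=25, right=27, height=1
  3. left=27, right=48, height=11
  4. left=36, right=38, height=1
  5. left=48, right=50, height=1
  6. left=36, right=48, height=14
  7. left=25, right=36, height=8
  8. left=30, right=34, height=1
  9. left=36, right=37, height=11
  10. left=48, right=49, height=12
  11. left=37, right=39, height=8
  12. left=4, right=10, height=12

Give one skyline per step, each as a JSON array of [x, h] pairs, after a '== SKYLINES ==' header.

== SKYLINES ==
[[48,11],[50,0]]
[[25,1],[27,0],[48,11],[50,0]]
[[25,1],[27,11],[50,0]]
[[25,1],[27,11],[50,0]]
[[25,1],[27,11],[50,0]]
[[25,1],[27,11],[36,14],[48,11],[50,0]]
[[25,8],[27,11],[36,14],[48,11],[50,0]]
[[25,8],[27,11],[36,14],[48,11],[50,0]]
[[25,8],[27,11],[36,14],[48,11],[50,0]]
[[25,8],[27,11],[36,14],[48,12],[49,11],[50,0]]
[[25,8],[27,11],[36,14],[48,12],[49,11],[50,0]]
[[4,12],[10,0],[25,8],[27,11],[36,14],[48,12],[49,11],[50,0]]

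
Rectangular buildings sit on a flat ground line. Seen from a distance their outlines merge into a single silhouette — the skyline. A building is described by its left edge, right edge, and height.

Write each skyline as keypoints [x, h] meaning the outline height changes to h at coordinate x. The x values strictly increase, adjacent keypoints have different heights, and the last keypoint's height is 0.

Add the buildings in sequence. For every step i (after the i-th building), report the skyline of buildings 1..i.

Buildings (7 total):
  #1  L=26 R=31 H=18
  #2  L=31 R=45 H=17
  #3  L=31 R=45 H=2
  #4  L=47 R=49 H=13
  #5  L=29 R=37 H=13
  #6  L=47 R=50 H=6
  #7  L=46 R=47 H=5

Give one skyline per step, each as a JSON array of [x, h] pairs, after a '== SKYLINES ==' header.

== SKYLINES ==
[[26,18],[31,0]]
[[26,18],[31,17],[45,0]]
[[26,18],[31,17],[45,0]]
[[26,18],[31,17],[45,0],[47,13],[49,0]]
[[26,18],[31,17],[45,0],[47,13],[49,0]]
[[26,18],[31,17],[45,0],[47,13],[49,6],[50,0]]
[[26,18],[31,17],[45,0],[46,5],[47,13],[49,6],[50,0]]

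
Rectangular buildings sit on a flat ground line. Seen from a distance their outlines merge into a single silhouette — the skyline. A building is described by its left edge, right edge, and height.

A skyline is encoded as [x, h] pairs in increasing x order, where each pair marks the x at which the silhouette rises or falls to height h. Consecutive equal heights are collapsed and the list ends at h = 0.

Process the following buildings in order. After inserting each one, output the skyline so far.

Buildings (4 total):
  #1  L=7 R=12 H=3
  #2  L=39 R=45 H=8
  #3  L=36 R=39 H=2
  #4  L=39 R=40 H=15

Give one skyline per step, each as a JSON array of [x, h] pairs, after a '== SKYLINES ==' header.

== SKYLINES ==
[[7,3],[12,0]]
[[7,3],[12,0],[39,8],[45,0]]
[[7,3],[12,0],[36,2],[39,8],[45,0]]
[[7,3],[12,0],[36,2],[39,15],[40,8],[45,0]]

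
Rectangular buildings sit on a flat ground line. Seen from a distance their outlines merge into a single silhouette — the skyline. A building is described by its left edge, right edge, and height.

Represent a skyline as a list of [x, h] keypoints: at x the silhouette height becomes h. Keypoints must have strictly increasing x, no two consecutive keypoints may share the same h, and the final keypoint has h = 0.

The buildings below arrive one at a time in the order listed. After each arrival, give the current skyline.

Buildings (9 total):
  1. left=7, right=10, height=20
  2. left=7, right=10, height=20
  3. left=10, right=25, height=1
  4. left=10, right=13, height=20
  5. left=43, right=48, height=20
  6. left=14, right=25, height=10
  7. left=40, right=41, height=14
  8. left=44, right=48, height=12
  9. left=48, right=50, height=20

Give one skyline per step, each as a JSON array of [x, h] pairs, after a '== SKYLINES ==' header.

== SKYLINES ==
[[7,20],[10,0]]
[[7,20],[10,0]]
[[7,20],[10,1],[25,0]]
[[7,20],[13,1],[25,0]]
[[7,20],[13,1],[25,0],[43,20],[48,0]]
[[7,20],[13,1],[14,10],[25,0],[43,20],[48,0]]
[[7,20],[13,1],[14,10],[25,0],[40,14],[41,0],[43,20],[48,0]]
[[7,20],[13,1],[14,10],[25,0],[40,14],[41,0],[43,20],[48,0]]
[[7,20],[13,1],[14,10],[25,0],[40,14],[41,0],[43,20],[50,0]]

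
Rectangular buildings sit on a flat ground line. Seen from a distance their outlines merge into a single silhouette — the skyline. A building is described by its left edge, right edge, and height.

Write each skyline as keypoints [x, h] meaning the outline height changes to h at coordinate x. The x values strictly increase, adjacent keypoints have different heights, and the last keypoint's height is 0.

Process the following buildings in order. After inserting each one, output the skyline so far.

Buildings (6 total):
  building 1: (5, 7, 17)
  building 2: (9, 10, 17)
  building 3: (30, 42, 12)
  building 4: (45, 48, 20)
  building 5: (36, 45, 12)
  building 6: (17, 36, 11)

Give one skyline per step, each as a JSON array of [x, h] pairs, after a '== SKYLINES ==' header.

== SKYLINES ==
[[5,17],[7,0]]
[[5,17],[7,0],[9,17],[10,0]]
[[5,17],[7,0],[9,17],[10,0],[30,12],[42,0]]
[[5,17],[7,0],[9,17],[10,0],[30,12],[42,0],[45,20],[48,0]]
[[5,17],[7,0],[9,17],[10,0],[30,12],[45,20],[48,0]]
[[5,17],[7,0],[9,17],[10,0],[17,11],[30,12],[45,20],[48,0]]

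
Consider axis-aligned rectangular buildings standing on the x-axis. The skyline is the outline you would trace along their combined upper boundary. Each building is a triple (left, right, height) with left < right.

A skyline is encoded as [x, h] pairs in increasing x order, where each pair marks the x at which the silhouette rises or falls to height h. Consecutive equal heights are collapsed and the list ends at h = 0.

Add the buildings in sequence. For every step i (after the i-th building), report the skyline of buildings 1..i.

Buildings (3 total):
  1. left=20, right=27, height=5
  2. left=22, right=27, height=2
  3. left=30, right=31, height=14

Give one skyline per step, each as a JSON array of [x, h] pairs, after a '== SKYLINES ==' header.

== SKYLINES ==
[[20,5],[27,0]]
[[20,5],[27,0]]
[[20,5],[27,0],[30,14],[31,0]]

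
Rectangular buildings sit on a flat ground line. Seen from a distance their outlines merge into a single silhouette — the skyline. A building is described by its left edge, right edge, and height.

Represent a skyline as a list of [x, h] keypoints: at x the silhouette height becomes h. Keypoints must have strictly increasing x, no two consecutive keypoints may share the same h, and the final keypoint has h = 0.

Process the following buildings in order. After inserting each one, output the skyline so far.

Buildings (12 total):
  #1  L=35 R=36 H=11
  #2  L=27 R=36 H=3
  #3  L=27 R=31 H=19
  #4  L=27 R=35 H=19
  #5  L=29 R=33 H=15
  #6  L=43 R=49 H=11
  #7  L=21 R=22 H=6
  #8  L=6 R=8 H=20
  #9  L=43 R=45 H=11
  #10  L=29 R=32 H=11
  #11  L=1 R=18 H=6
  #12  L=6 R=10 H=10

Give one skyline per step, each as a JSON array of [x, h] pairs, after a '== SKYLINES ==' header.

== SKYLINES ==
[[35,11],[36,0]]
[[27,3],[35,11],[36,0]]
[[27,19],[31,3],[35,11],[36,0]]
[[27,19],[35,11],[36,0]]
[[27,19],[35,11],[36,0]]
[[27,19],[35,11],[36,0],[43,11],[49,0]]
[[21,6],[22,0],[27,19],[35,11],[36,0],[43,11],[49,0]]
[[6,20],[8,0],[21,6],[22,0],[27,19],[35,11],[36,0],[43,11],[49,0]]
[[6,20],[8,0],[21,6],[22,0],[27,19],[35,11],[36,0],[43,11],[49,0]]
[[6,20],[8,0],[21,6],[22,0],[27,19],[35,11],[36,0],[43,11],[49,0]]
[[1,6],[6,20],[8,6],[18,0],[21,6],[22,0],[27,19],[35,11],[36,0],[43,11],[49,0]]
[[1,6],[6,20],[8,10],[10,6],[18,0],[21,6],[22,0],[27,19],[35,11],[36,0],[43,11],[49,0]]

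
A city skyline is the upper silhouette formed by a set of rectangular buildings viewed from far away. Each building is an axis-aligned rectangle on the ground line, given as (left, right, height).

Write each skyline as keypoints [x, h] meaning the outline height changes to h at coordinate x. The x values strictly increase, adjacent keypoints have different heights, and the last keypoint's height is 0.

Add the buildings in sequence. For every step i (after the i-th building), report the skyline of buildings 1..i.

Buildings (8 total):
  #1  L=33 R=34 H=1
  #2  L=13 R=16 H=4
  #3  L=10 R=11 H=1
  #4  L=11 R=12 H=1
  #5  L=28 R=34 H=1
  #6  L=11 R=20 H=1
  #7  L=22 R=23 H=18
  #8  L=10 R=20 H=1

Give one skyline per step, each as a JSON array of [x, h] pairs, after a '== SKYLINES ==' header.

== SKYLINES ==
[[33,1],[34,0]]
[[13,4],[16,0],[33,1],[34,0]]
[[10,1],[11,0],[13,4],[16,0],[33,1],[34,0]]
[[10,1],[12,0],[13,4],[16,0],[33,1],[34,0]]
[[10,1],[12,0],[13,4],[16,0],[28,1],[34,0]]
[[10,1],[13,4],[16,1],[20,0],[28,1],[34,0]]
[[10,1],[13,4],[16,1],[20,0],[22,18],[23,0],[28,1],[34,0]]
[[10,1],[13,4],[16,1],[20,0],[22,18],[23,0],[28,1],[34,0]]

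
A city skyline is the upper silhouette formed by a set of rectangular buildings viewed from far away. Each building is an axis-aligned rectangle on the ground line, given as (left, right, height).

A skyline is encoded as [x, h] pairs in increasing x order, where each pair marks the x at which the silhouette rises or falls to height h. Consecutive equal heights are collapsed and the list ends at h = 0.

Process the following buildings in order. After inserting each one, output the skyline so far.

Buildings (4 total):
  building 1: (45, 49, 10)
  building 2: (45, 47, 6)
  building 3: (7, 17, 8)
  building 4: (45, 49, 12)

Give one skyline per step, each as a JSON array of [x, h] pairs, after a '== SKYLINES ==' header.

== SKYLINES ==
[[45,10],[49,0]]
[[45,10],[49,0]]
[[7,8],[17,0],[45,10],[49,0]]
[[7,8],[17,0],[45,12],[49,0]]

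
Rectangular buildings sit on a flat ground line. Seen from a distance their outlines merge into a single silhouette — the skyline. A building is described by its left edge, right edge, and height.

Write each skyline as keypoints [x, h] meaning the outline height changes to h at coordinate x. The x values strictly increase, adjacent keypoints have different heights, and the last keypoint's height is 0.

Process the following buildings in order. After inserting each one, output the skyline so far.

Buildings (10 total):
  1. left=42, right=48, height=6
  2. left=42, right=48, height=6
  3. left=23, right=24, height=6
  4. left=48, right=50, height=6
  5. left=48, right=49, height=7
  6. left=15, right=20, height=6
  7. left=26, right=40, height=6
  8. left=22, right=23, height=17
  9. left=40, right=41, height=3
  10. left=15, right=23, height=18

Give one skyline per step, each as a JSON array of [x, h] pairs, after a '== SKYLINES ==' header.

== SKYLINES ==
[[42,6],[48,0]]
[[42,6],[48,0]]
[[23,6],[24,0],[42,6],[48,0]]
[[23,6],[24,0],[42,6],[50,0]]
[[23,6],[24,0],[42,6],[48,7],[49,6],[50,0]]
[[15,6],[20,0],[23,6],[24,0],[42,6],[48,7],[49,6],[50,0]]
[[15,6],[20,0],[23,6],[24,0],[26,6],[40,0],[42,6],[48,7],[49,6],[50,0]]
[[15,6],[20,0],[22,17],[23,6],[24,0],[26,6],[40,0],[42,6],[48,7],[49,6],[50,0]]
[[15,6],[20,0],[22,17],[23,6],[24,0],[26,6],[40,3],[41,0],[42,6],[48,7],[49,6],[50,0]]
[[15,18],[23,6],[24,0],[26,6],[40,3],[41,0],[42,6],[48,7],[49,6],[50,0]]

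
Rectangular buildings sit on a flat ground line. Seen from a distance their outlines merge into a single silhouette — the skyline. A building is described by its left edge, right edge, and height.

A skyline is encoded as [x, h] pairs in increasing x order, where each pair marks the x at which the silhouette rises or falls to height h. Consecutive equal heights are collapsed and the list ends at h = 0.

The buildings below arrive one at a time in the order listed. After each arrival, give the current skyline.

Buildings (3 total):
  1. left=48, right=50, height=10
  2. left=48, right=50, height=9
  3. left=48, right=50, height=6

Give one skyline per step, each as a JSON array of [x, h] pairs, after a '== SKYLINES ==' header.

== SKYLINES ==
[[48,10],[50,0]]
[[48,10],[50,0]]
[[48,10],[50,0]]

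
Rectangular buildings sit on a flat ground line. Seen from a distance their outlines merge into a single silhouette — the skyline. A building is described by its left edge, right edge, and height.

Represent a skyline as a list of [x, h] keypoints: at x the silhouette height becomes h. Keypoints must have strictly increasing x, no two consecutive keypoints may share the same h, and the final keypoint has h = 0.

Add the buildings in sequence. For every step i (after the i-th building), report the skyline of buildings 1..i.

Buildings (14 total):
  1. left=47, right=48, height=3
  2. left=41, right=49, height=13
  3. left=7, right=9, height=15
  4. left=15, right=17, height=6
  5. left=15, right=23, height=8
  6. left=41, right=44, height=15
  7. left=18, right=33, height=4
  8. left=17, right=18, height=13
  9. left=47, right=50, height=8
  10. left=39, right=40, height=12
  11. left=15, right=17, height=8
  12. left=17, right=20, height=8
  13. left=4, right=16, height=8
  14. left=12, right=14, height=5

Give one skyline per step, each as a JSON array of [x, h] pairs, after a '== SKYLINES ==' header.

== SKYLINES ==
[[47,3],[48,0]]
[[41,13],[49,0]]
[[7,15],[9,0],[41,13],[49,0]]
[[7,15],[9,0],[15,6],[17,0],[41,13],[49,0]]
[[7,15],[9,0],[15,8],[23,0],[41,13],[49,0]]
[[7,15],[9,0],[15,8],[23,0],[41,15],[44,13],[49,0]]
[[7,15],[9,0],[15,8],[23,4],[33,0],[41,15],[44,13],[49,0]]
[[7,15],[9,0],[15,8],[17,13],[18,8],[23,4],[33,0],[41,15],[44,13],[49,0]]
[[7,15],[9,0],[15,8],[17,13],[18,8],[23,4],[33,0],[41,15],[44,13],[49,8],[50,0]]
[[7,15],[9,0],[15,8],[17,13],[18,8],[23,4],[33,0],[39,12],[40,0],[41,15],[44,13],[49,8],[50,0]]
[[7,15],[9,0],[15,8],[17,13],[18,8],[23,4],[33,0],[39,12],[40,0],[41,15],[44,13],[49,8],[50,0]]
[[7,15],[9,0],[15,8],[17,13],[18,8],[23,4],[33,0],[39,12],[40,0],[41,15],[44,13],[49,8],[50,0]]
[[4,8],[7,15],[9,8],[17,13],[18,8],[23,4],[33,0],[39,12],[40,0],[41,15],[44,13],[49,8],[50,0]]
[[4,8],[7,15],[9,8],[17,13],[18,8],[23,4],[33,0],[39,12],[40,0],[41,15],[44,13],[49,8],[50,0]]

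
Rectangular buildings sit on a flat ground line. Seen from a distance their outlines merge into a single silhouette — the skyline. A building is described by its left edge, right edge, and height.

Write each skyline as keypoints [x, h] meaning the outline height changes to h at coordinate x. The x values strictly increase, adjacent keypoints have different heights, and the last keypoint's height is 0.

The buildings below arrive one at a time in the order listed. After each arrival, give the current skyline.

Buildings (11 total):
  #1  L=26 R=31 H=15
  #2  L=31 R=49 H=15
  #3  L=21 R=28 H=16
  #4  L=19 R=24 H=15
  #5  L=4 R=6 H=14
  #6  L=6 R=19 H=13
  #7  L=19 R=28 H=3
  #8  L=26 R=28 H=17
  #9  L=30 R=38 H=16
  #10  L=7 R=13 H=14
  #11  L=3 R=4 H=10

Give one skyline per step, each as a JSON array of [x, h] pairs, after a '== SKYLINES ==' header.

== SKYLINES ==
[[26,15],[31,0]]
[[26,15],[49,0]]
[[21,16],[28,15],[49,0]]
[[19,15],[21,16],[28,15],[49,0]]
[[4,14],[6,0],[19,15],[21,16],[28,15],[49,0]]
[[4,14],[6,13],[19,15],[21,16],[28,15],[49,0]]
[[4,14],[6,13],[19,15],[21,16],[28,15],[49,0]]
[[4,14],[6,13],[19,15],[21,16],[26,17],[28,15],[49,0]]
[[4,14],[6,13],[19,15],[21,16],[26,17],[28,15],[30,16],[38,15],[49,0]]
[[4,14],[6,13],[7,14],[13,13],[19,15],[21,16],[26,17],[28,15],[30,16],[38,15],[49,0]]
[[3,10],[4,14],[6,13],[7,14],[13,13],[19,15],[21,16],[26,17],[28,15],[30,16],[38,15],[49,0]]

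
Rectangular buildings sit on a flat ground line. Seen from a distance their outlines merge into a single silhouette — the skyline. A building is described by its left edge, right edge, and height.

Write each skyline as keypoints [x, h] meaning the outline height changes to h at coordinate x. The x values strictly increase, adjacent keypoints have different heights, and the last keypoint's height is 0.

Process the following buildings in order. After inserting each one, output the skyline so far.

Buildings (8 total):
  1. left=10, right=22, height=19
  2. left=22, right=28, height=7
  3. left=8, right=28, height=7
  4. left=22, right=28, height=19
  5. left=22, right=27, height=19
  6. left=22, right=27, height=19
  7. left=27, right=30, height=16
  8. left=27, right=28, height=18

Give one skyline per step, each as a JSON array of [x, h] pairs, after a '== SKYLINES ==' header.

== SKYLINES ==
[[10,19],[22,0]]
[[10,19],[22,7],[28,0]]
[[8,7],[10,19],[22,7],[28,0]]
[[8,7],[10,19],[28,0]]
[[8,7],[10,19],[28,0]]
[[8,7],[10,19],[28,0]]
[[8,7],[10,19],[28,16],[30,0]]
[[8,7],[10,19],[28,16],[30,0]]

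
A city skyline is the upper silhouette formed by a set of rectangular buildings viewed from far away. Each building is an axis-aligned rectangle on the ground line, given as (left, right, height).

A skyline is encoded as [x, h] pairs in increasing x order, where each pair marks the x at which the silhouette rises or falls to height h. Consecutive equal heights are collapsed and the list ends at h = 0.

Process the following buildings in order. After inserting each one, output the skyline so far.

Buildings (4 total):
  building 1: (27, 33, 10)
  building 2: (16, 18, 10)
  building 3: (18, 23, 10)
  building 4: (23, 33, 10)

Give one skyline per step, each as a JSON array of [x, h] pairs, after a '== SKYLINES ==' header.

== SKYLINES ==
[[27,10],[33,0]]
[[16,10],[18,0],[27,10],[33,0]]
[[16,10],[23,0],[27,10],[33,0]]
[[16,10],[33,0]]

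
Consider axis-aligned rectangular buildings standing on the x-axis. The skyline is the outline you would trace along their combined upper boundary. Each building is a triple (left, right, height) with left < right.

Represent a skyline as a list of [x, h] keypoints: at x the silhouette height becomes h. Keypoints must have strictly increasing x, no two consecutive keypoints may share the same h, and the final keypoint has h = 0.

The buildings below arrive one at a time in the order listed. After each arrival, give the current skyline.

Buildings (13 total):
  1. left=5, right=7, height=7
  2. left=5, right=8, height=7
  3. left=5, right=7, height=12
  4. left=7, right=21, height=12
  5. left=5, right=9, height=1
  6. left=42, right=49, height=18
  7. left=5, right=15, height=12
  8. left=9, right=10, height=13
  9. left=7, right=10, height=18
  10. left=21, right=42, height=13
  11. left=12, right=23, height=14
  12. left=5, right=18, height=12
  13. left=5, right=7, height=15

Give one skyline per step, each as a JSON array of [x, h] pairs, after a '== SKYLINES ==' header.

== SKYLINES ==
[[5,7],[7,0]]
[[5,7],[8,0]]
[[5,12],[7,7],[8,0]]
[[5,12],[21,0]]
[[5,12],[21,0]]
[[5,12],[21,0],[42,18],[49,0]]
[[5,12],[21,0],[42,18],[49,0]]
[[5,12],[9,13],[10,12],[21,0],[42,18],[49,0]]
[[5,12],[7,18],[10,12],[21,0],[42,18],[49,0]]
[[5,12],[7,18],[10,12],[21,13],[42,18],[49,0]]
[[5,12],[7,18],[10,12],[12,14],[23,13],[42,18],[49,0]]
[[5,12],[7,18],[10,12],[12,14],[23,13],[42,18],[49,0]]
[[5,15],[7,18],[10,12],[12,14],[23,13],[42,18],[49,0]]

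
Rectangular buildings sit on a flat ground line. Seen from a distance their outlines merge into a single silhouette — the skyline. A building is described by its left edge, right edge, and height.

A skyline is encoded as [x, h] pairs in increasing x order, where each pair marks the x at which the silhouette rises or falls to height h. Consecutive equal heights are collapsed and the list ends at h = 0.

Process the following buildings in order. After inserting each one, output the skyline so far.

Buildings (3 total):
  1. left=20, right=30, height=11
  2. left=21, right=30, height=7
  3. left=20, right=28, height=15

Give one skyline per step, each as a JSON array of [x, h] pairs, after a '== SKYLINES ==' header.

== SKYLINES ==
[[20,11],[30,0]]
[[20,11],[30,0]]
[[20,15],[28,11],[30,0]]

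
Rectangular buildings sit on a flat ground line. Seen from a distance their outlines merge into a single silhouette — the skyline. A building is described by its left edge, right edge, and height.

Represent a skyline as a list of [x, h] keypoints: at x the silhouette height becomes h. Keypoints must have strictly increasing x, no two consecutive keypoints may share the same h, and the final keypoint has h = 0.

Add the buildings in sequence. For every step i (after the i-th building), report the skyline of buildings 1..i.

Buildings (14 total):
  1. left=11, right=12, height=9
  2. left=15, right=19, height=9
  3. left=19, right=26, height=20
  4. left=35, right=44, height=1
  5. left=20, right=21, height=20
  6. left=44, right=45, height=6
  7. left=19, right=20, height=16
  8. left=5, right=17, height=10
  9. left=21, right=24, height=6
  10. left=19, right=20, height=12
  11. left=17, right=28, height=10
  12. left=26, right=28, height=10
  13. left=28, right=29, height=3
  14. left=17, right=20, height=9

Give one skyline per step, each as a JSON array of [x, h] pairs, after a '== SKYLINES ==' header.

== SKYLINES ==
[[11,9],[12,0]]
[[11,9],[12,0],[15,9],[19,0]]
[[11,9],[12,0],[15,9],[19,20],[26,0]]
[[11,9],[12,0],[15,9],[19,20],[26,0],[35,1],[44,0]]
[[11,9],[12,0],[15,9],[19,20],[26,0],[35,1],[44,0]]
[[11,9],[12,0],[15,9],[19,20],[26,0],[35,1],[44,6],[45,0]]
[[11,9],[12,0],[15,9],[19,20],[26,0],[35,1],[44,6],[45,0]]
[[5,10],[17,9],[19,20],[26,0],[35,1],[44,6],[45,0]]
[[5,10],[17,9],[19,20],[26,0],[35,1],[44,6],[45,0]]
[[5,10],[17,9],[19,20],[26,0],[35,1],[44,6],[45,0]]
[[5,10],[19,20],[26,10],[28,0],[35,1],[44,6],[45,0]]
[[5,10],[19,20],[26,10],[28,0],[35,1],[44,6],[45,0]]
[[5,10],[19,20],[26,10],[28,3],[29,0],[35,1],[44,6],[45,0]]
[[5,10],[19,20],[26,10],[28,3],[29,0],[35,1],[44,6],[45,0]]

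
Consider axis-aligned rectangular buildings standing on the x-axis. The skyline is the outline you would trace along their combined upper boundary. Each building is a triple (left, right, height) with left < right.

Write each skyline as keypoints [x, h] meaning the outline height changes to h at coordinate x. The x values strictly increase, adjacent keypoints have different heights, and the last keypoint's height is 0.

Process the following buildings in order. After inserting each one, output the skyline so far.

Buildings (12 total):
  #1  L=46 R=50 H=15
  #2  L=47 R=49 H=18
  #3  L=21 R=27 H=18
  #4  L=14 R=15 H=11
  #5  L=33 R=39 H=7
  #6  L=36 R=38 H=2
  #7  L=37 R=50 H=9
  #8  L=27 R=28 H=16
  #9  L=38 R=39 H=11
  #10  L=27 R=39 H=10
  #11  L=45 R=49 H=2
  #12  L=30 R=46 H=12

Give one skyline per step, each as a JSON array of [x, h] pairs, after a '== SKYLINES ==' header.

== SKYLINES ==
[[46,15],[50,0]]
[[46,15],[47,18],[49,15],[50,0]]
[[21,18],[27,0],[46,15],[47,18],[49,15],[50,0]]
[[14,11],[15,0],[21,18],[27,0],[46,15],[47,18],[49,15],[50,0]]
[[14,11],[15,0],[21,18],[27,0],[33,7],[39,0],[46,15],[47,18],[49,15],[50,0]]
[[14,11],[15,0],[21,18],[27,0],[33,7],[39,0],[46,15],[47,18],[49,15],[50,0]]
[[14,11],[15,0],[21,18],[27,0],[33,7],[37,9],[46,15],[47,18],[49,15],[50,0]]
[[14,11],[15,0],[21,18],[27,16],[28,0],[33,7],[37,9],[46,15],[47,18],[49,15],[50,0]]
[[14,11],[15,0],[21,18],[27,16],[28,0],[33,7],[37,9],[38,11],[39,9],[46,15],[47,18],[49,15],[50,0]]
[[14,11],[15,0],[21,18],[27,16],[28,10],[38,11],[39,9],[46,15],[47,18],[49,15],[50,0]]
[[14,11],[15,0],[21,18],[27,16],[28,10],[38,11],[39,9],[46,15],[47,18],[49,15],[50,0]]
[[14,11],[15,0],[21,18],[27,16],[28,10],[30,12],[46,15],[47,18],[49,15],[50,0]]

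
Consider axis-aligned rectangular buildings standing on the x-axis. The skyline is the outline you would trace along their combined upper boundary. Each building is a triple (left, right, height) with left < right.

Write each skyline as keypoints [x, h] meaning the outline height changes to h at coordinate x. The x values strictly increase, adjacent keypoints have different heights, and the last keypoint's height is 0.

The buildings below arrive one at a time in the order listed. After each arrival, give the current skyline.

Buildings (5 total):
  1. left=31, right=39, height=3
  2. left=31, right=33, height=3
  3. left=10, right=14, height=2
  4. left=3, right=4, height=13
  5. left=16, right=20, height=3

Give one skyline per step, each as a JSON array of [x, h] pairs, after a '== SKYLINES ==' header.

== SKYLINES ==
[[31,3],[39,0]]
[[31,3],[39,0]]
[[10,2],[14,0],[31,3],[39,0]]
[[3,13],[4,0],[10,2],[14,0],[31,3],[39,0]]
[[3,13],[4,0],[10,2],[14,0],[16,3],[20,0],[31,3],[39,0]]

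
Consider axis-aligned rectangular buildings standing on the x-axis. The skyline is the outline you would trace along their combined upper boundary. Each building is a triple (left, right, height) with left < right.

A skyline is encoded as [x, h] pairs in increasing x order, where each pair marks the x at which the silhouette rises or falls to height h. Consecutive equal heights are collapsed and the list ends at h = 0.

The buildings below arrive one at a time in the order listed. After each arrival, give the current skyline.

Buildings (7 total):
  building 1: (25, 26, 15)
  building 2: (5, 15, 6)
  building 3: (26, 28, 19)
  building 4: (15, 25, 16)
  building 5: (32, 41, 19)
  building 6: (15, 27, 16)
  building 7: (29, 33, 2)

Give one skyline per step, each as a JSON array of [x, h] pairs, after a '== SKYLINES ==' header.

== SKYLINES ==
[[25,15],[26,0]]
[[5,6],[15,0],[25,15],[26,0]]
[[5,6],[15,0],[25,15],[26,19],[28,0]]
[[5,6],[15,16],[25,15],[26,19],[28,0]]
[[5,6],[15,16],[25,15],[26,19],[28,0],[32,19],[41,0]]
[[5,6],[15,16],[26,19],[28,0],[32,19],[41,0]]
[[5,6],[15,16],[26,19],[28,0],[29,2],[32,19],[41,0]]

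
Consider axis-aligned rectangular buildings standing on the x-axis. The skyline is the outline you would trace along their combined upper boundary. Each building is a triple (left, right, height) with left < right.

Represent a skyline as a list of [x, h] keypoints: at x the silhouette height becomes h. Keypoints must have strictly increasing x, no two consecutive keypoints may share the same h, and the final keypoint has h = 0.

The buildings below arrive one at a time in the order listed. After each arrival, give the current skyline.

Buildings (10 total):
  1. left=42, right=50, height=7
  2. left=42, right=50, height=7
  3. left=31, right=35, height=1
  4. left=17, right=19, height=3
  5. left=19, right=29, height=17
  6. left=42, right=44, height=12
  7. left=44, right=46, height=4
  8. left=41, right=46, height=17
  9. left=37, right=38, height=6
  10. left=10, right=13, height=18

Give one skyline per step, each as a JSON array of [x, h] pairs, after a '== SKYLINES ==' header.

== SKYLINES ==
[[42,7],[50,0]]
[[42,7],[50,0]]
[[31,1],[35,0],[42,7],[50,0]]
[[17,3],[19,0],[31,1],[35,0],[42,7],[50,0]]
[[17,3],[19,17],[29,0],[31,1],[35,0],[42,7],[50,0]]
[[17,3],[19,17],[29,0],[31,1],[35,0],[42,12],[44,7],[50,0]]
[[17,3],[19,17],[29,0],[31,1],[35,0],[42,12],[44,7],[50,0]]
[[17,3],[19,17],[29,0],[31,1],[35,0],[41,17],[46,7],[50,0]]
[[17,3],[19,17],[29,0],[31,1],[35,0],[37,6],[38,0],[41,17],[46,7],[50,0]]
[[10,18],[13,0],[17,3],[19,17],[29,0],[31,1],[35,0],[37,6],[38,0],[41,17],[46,7],[50,0]]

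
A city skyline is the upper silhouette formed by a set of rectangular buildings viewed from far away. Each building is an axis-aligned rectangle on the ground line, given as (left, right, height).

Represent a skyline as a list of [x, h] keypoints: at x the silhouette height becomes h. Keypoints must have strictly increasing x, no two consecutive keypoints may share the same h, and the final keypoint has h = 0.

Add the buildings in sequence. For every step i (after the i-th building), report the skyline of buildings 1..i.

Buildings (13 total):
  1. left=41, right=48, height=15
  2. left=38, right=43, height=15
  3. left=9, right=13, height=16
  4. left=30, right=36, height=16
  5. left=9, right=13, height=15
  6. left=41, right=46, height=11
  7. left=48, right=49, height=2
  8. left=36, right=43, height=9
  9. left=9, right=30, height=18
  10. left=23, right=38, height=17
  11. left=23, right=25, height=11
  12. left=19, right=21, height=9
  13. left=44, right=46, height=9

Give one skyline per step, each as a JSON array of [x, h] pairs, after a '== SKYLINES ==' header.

== SKYLINES ==
[[41,15],[48,0]]
[[38,15],[48,0]]
[[9,16],[13,0],[38,15],[48,0]]
[[9,16],[13,0],[30,16],[36,0],[38,15],[48,0]]
[[9,16],[13,0],[30,16],[36,0],[38,15],[48,0]]
[[9,16],[13,0],[30,16],[36,0],[38,15],[48,0]]
[[9,16],[13,0],[30,16],[36,0],[38,15],[48,2],[49,0]]
[[9,16],[13,0],[30,16],[36,9],[38,15],[48,2],[49,0]]
[[9,18],[30,16],[36,9],[38,15],[48,2],[49,0]]
[[9,18],[30,17],[38,15],[48,2],[49,0]]
[[9,18],[30,17],[38,15],[48,2],[49,0]]
[[9,18],[30,17],[38,15],[48,2],[49,0]]
[[9,18],[30,17],[38,15],[48,2],[49,0]]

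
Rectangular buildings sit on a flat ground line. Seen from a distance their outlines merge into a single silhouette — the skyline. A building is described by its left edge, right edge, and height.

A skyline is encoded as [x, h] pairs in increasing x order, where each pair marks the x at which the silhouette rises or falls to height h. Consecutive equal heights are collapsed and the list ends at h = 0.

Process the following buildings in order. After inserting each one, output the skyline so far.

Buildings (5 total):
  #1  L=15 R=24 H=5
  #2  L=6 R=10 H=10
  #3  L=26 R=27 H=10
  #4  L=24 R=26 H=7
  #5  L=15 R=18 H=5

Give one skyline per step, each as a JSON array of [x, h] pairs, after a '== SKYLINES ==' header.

== SKYLINES ==
[[15,5],[24,0]]
[[6,10],[10,0],[15,5],[24,0]]
[[6,10],[10,0],[15,5],[24,0],[26,10],[27,0]]
[[6,10],[10,0],[15,5],[24,7],[26,10],[27,0]]
[[6,10],[10,0],[15,5],[24,7],[26,10],[27,0]]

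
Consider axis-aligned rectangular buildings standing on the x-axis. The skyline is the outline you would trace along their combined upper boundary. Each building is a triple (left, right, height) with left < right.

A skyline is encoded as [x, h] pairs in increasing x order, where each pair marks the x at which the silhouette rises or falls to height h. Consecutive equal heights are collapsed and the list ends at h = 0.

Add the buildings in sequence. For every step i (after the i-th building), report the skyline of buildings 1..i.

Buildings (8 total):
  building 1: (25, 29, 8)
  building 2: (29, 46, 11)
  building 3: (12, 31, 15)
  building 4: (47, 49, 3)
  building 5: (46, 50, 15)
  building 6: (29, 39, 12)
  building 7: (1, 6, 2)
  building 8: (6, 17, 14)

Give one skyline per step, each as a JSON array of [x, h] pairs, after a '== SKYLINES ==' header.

== SKYLINES ==
[[25,8],[29,0]]
[[25,8],[29,11],[46,0]]
[[12,15],[31,11],[46,0]]
[[12,15],[31,11],[46,0],[47,3],[49,0]]
[[12,15],[31,11],[46,15],[50,0]]
[[12,15],[31,12],[39,11],[46,15],[50,0]]
[[1,2],[6,0],[12,15],[31,12],[39,11],[46,15],[50,0]]
[[1,2],[6,14],[12,15],[31,12],[39,11],[46,15],[50,0]]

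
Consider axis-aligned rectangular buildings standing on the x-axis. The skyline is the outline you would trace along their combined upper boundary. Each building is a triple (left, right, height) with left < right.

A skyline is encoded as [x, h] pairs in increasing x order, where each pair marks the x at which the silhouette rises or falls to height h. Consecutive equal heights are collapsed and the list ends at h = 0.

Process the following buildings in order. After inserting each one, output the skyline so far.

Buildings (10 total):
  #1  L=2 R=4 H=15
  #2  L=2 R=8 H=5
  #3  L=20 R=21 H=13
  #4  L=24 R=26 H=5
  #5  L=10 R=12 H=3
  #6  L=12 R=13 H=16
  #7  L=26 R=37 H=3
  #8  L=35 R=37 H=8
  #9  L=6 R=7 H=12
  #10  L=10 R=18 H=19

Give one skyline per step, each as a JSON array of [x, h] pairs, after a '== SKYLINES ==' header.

== SKYLINES ==
[[2,15],[4,0]]
[[2,15],[4,5],[8,0]]
[[2,15],[4,5],[8,0],[20,13],[21,0]]
[[2,15],[4,5],[8,0],[20,13],[21,0],[24,5],[26,0]]
[[2,15],[4,5],[8,0],[10,3],[12,0],[20,13],[21,0],[24,5],[26,0]]
[[2,15],[4,5],[8,0],[10,3],[12,16],[13,0],[20,13],[21,0],[24,5],[26,0]]
[[2,15],[4,5],[8,0],[10,3],[12,16],[13,0],[20,13],[21,0],[24,5],[26,3],[37,0]]
[[2,15],[4,5],[8,0],[10,3],[12,16],[13,0],[20,13],[21,0],[24,5],[26,3],[35,8],[37,0]]
[[2,15],[4,5],[6,12],[7,5],[8,0],[10,3],[12,16],[13,0],[20,13],[21,0],[24,5],[26,3],[35,8],[37,0]]
[[2,15],[4,5],[6,12],[7,5],[8,0],[10,19],[18,0],[20,13],[21,0],[24,5],[26,3],[35,8],[37,0]]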